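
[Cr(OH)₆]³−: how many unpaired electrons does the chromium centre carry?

Summing ligand charges against the −3 overall charge gives an oxidation state of +3 for chromium.
Cr sits in group 6, so the d-electron count is 6 − 3 = 3.
In an octahedral field the d³ configuration is t₂g³e_g⁰ (only one arrangement possible), giving 3 unpaired electrons.

3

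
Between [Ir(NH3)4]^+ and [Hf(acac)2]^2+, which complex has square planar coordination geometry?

For [Ir(NH3)4]^+: Summing ligand charges against the +1 overall charge gives an oxidation state of +1 for iridium. Iridium is a group-9 element; Ir(I) is therefore d⁸. A 5d d⁸ ion has a large crystal-field splitting; square planar leaves the high-energy d_{x²−y²} orbital empty and maximises CFSE. → square planar.
For [Hf(acac)2]^2+: Ligand charges: each acetylacetonate is −1. With an overall charge of +2 the hafnium centre must be in the +4 oxidation state. Hf sits in group 4, so the d-electron count is 4 − 4 = 0. A d⁰ ion has no crystal-field stabilisation preference between square planar and tetrahedral, so four ligands adopt the sterically favoured tetrahedral geometry. → tetrahedral.

[Ir(NH3)4]^+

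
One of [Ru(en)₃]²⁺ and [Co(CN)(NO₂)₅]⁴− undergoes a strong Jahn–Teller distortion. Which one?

[Co(CN)(NO₂)₅]⁴−

[Ru(en)₃]²⁺: Summing ligand charges against the +2 overall charge gives an oxidation state of +2 for ruthenium. Group 8 minus oxidation state 2 gives a d⁶ configuration. A 4d ion has a large Δₒ and is invariably low-spin. The d⁶ configuration leaves the e_g set evenly filled (or empty) — no strong Jahn–Teller driving force.
[Co(CN)(NO₂)₅]⁴−: Each cyanide is −1; each nitro (N-bound nitrite) is −1; balancing the −4 overall charge requires Co(II). Group 9 minus oxidation state 2 gives a d⁷ configuration. Cyanide and nitro (N-bound nitrite) are strong-field ligands (high in the spectrochemical series) for a first-row metal, so the complex is low-spin. The t₂g⁶e_g¹ (low-spin) configuration has an unevenly filled e_g set; the Jahn–Teller theorem predicts a tetragonal distortion (typically axial elongation) to lift the degeneracy.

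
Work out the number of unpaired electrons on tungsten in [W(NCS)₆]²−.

Summing ligand charges against the −2 overall charge gives an oxidation state of +4 for tungsten.
Group 6 minus oxidation state 4 gives a d² configuration.
In an octahedral field the d² configuration is t₂g²e_g⁰ (only one arrangement possible), giving 2 unpaired electrons.

2 unpaired electrons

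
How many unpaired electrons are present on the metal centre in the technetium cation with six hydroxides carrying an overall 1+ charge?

Each hydroxide is −1; balancing the +1 overall charge requires Tc(VII).
Tc sits in group 7, so the d-electron count is 7 − 7 = 0.
In an octahedral field the d⁰ configuration is t₂g⁰e_g⁰, giving 0 unpaired electrons.

0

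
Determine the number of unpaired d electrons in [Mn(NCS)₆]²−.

Each isothiocyanate is −1; balancing the −2 overall charge requires Mn(IV).
Mn sits in group 7, so the d-electron count is 7 − 4 = 3.
In an octahedral field the d³ configuration is t₂g³e_g⁰ (only one arrangement possible), giving 3 unpaired electrons.

3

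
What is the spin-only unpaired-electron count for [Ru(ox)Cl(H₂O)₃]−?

Each oxalate is −2; each chloride is −1; water is neutral; balancing the −1 overall charge requires Ru(II).
Ru sits in group 8, so the d-electron count is 8 − 2 = 6.
Counting donor atoms: 1×oxalate (bidentate) → 2 donors; 1×chloride (monodentate) → 1 donor; 3×water (monodentate) → 3 donors. Coordination number = 6.
The spin state decides the count: a 4d ion has a large Δₒ and is invariably low-spin.
An octahedral low-spin d⁶ ion is t₂g⁶e_g⁰, giving 0 unpaired electrons.

0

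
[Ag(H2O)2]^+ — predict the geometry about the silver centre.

linear

Water is neutral; balancing the +1 overall charge requires Ag(I).
Ag sits in group 11, so the d-electron count is 11 − 1 = 10.
With 2 monodentate ligands the coordination number is 2.
A d¹⁰ ion with only two ligands adopts a linear arrangement (sp hybridisation; no CFSE preference).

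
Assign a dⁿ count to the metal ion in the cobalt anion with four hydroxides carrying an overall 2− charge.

Summing ligand charges against the −2 overall charge gives an oxidation state of +2 for cobalt.
Group 9 minus oxidation state 2 gives a d⁷ configuration.

d⁷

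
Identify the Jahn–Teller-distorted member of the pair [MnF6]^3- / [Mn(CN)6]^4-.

[MnF6]^3-: Ligand charges: each fluoride is −1. With an overall charge of −3 the manganese centre must be in the +3 oxidation state. Manganese is a group-7 element; Mn(III) is therefore d⁴. Fluoride is a weak-field ligand for a first-row metal, so the complex is high-spin. The t₂g³e_g¹ (high-spin) configuration has an unevenly filled e_g set; the Jahn–Teller theorem predicts a tetragonal distortion (typically axial elongation) to lift the degeneracy.
[Mn(CN)6]^4-: Summing ligand charges against the −4 overall charge gives an oxidation state of +2 for manganese. Mn sits in group 7, so the d-electron count is 7 − 2 = 5. Cyanide is a strong-field ligand (high in the spectrochemical series) for a first-row metal, so the complex is low-spin. The d⁵ configuration leaves the e_g set evenly filled (or empty) — no strong Jahn–Teller driving force.

[MnF6]^3-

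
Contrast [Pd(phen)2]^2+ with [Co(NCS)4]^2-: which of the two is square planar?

[Pd(phen)2]^2+

For [Pd(phen)2]^2+: Ligand charges: 1,10-phenanthroline is neutral. With an overall charge of +2 the palladium centre must be in the +2 oxidation state. Group 10 minus oxidation state 2 gives a d⁸ configuration. A 4d d⁸ ion has a large crystal-field splitting; square planar leaves the high-energy d_{x²−y²} orbital empty and maximises CFSE. → square planar.
For [Co(NCS)4]^2-: Each isothiocyanate is −1; balancing the −2 overall charge requires Co(II). Co sits in group 9, so the d-electron count is 9 − 2 = 7. For a high-spin 3d d⁷ ion with weak-field ligands the small Δₜ gives little square-planar CFSE advantage, so four ligands adopt the sterically favoured tetrahedral geometry. → tetrahedral.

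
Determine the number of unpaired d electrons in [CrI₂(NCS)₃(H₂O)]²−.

3 unpaired electrons

Summing ligand charges against the −2 overall charge gives an oxidation state of +3 for chromium.
Group 6 minus oxidation state 3 gives a d³ configuration.
In an octahedral field the d³ configuration is t₂g³e_g⁰ (only one arrangement possible), giving 3 unpaired electrons.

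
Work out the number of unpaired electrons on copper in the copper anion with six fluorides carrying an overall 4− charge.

Summing ligand charges against the −4 overall charge gives an oxidation state of +2 for copper.
Cu sits in group 11, so the d-electron count is 11 − 2 = 9.
In an octahedral field the d⁹ configuration is t₂g⁶e_g³ (only one arrangement possible), giving 1 unpaired electron.

1 unpaired electron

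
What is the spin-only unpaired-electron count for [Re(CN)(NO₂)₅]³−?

2 unpaired electrons

Ligand charges: each cyanide is −1; each nitro (N-bound nitrite) is −1. With an overall charge of −3 the rhenium centre must be in the +3 oxidation state.
Rhenium is a group-7 element; Re(III) is therefore d⁴.
The spin state decides the count: a 5d ion has a large Δₒ and is invariably low-spin.
An octahedral low-spin d⁴ ion is t₂g⁴e_g⁰, giving 2 unpaired electrons.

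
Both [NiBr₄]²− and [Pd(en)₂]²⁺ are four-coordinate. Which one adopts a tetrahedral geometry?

For [NiBr₄]²−: Summing ligand charges against the −2 overall charge gives an oxidation state of +2 for nickel. Nickel is a group-10 element; Ni(II) is therefore d⁸. Bromide is a weak-field ligand. With weak-field ligands the CFSE gain from square planar is small, so a 3d d⁸ ion takes the sterically preferred tetrahedral geometry. → tetrahedral.
For [Pd(en)₂]²⁺: Ethylenediamine is neutral; balancing the +2 overall charge requires Pd(II). Group 10 minus oxidation state 2 gives a d⁸ configuration. A 4d d⁸ ion has a large crystal-field splitting; square planar leaves the high-energy d_{x²−y²} orbital empty and maximises CFSE. → square planar.

[NiBr₄]²−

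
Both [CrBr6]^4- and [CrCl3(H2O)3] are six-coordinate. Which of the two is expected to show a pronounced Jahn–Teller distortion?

[CrBr6]^4-: Ligand charges: each bromide is −1. With an overall charge of −4 the chromium centre must be in the +2 oxidation state. Cr sits in group 6, so the d-electron count is 6 − 2 = 4. Bromide is a weak-field ligand for a first-row metal, so the complex is high-spin. The t₂g³e_g¹ (high-spin) configuration has an unevenly filled e_g set; the Jahn–Teller theorem predicts a tetragonal distortion (typically axial elongation) to lift the degeneracy.
[CrCl3(H2O)3]: Each chloride is −1; water is neutral; balancing the 0 overall charge requires Cr(III). Chromium is a group-6 element; Cr(III) is therefore d³. The d³ configuration leaves the e_g set evenly filled (or empty) — no strong Jahn–Teller driving force.

[CrBr6]^4-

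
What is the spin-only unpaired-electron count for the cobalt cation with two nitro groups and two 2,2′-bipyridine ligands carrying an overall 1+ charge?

0

Summing ligand charges against the +1 overall charge gives an oxidation state of +3 for cobalt.
Cobalt is a group-9 element; Co(III) is therefore d⁶.
Counting donor atoms: 2×nitro (N-bound nitrite) (monodentate) → 2 donors; 2×2,2′-bipyridine (bidentate) → 4 donors. Coordination number = 6.
The spin state decides the count: Co(III) has an exceptionally large octahedral splitting and is low-spin with essentially every ligand except fluoride.
An octahedral low-spin d⁶ ion is t₂g⁶e_g⁰, giving 0 unpaired electrons.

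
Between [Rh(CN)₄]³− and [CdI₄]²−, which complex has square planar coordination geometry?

For [Rh(CN)₄]³−: Each cyanide is −1; balancing the −3 overall charge requires Rh(I). Group 9 minus oxidation state 1 gives a d⁸ configuration. A 4d d⁸ ion has a large crystal-field splitting; square planar leaves the high-energy d_{x²−y²} orbital empty and maximises CFSE. → square planar.
For [CdI₄]²−: Each iodide is −1; balancing the −2 overall charge requires Cd(II). Cadmium is a group-12 element; Cd(II) is therefore d¹⁰. A d¹⁰ ion has no crystal-field stabilisation preference between square planar and tetrahedral, so four ligands adopt the sterically favoured tetrahedral geometry. → tetrahedral.

[Rh(CN)₄]³−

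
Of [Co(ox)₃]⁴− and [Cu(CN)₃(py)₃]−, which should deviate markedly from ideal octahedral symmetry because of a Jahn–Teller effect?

[Co(ox)₃]⁴−: Each oxalate is −2; balancing the −4 overall charge requires Co(II). Cobalt is a group-9 element; Co(II) is therefore d⁷. Oxalate is a weak-field ligand for a first-row metal, so the complex is high-spin. The d⁷ configuration leaves the e_g set evenly filled (or empty) — no strong Jahn–Teller driving force.
[Cu(CN)₃(py)₃]−: Ligand charges: each cyanide is −1; pyridine is neutral. With an overall charge of −1 the copper centre must be in the +2 oxidation state. Group 11 minus oxidation state 2 gives a d⁹ configuration. The t₂g⁶e_g³ configuration has an unevenly filled e_g set; the Jahn–Teller theorem predicts a tetragonal distortion (typically axial elongation) to lift the degeneracy.

[Cu(CN)₃(py)₃]−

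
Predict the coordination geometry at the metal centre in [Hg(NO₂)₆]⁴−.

octahedral

Ligand charges: each nitro (N-bound nitrite) is −1. With an overall charge of −4 the mercury centre must be in the +2 oxidation state.
Mercury is a group-12 element; Hg(II) is therefore d¹⁰.
With 6 monodentate ligands the coordination number is 6.
Six donors around a single metal centre give an octahedral coordination sphere.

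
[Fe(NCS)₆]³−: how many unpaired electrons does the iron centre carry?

5 unpaired electrons

Ligand charges: each isothiocyanate is −1. With an overall charge of −3 the iron centre must be in the +3 oxidation state.
Fe sits in group 8, so the d-electron count is 8 − 3 = 5.
The spin state decides the count: Isothiocyanate is a weak-field ligand for a first-row metal, so the complex is high-spin.
An octahedral high-spin d⁵ ion is t₂g³e_g², giving 5 unpaired electrons.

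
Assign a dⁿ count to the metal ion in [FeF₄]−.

d⁵

Each fluoride is −1; balancing the −1 overall charge requires Fe(III).
Group 8 minus oxidation state 3 gives a d⁵ configuration.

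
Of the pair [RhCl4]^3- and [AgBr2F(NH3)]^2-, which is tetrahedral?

[AgBr2F(NH3)]^2-

For [RhCl4]^3-: Summing ligand charges against the −3 overall charge gives an oxidation state of +1 for rhodium. Group 9 minus oxidation state 1 gives a d⁸ configuration. A 4d d⁸ ion has a large crystal-field splitting; square planar leaves the high-energy d_{x²−y²} orbital empty and maximises CFSE. → square planar.
For [AgBr2F(NH3)]^2-: Ligand charges: each bromide is −1; each fluoride is −1; ammonia is neutral. With an overall charge of −2 the silver centre must be in the +1 oxidation state. Group 11 minus oxidation state 1 gives a d¹⁰ configuration. A d¹⁰ ion has no crystal-field stabilisation preference between square planar and tetrahedral, so four ligands adopt the sterically favoured tetrahedral geometry. → tetrahedral.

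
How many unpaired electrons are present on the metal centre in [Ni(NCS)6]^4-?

2

Summing ligand charges against the −4 overall charge gives an oxidation state of +2 for nickel.
Group 10 minus oxidation state 2 gives a d⁸ configuration.
In an octahedral field the d⁸ configuration is t₂g⁶e_g² (only one arrangement possible), giving 2 unpaired electrons.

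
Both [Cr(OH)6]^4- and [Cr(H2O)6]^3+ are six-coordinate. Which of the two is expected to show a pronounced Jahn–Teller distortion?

[Cr(OH)6]^4-: Ligand charges: each hydroxide is −1. With an overall charge of −4 the chromium centre must be in the +2 oxidation state. Group 6 minus oxidation state 2 gives a d⁴ configuration. Hydroxide is a weak-field ligand for a first-row metal, so the complex is high-spin. The t₂g³e_g¹ (high-spin) configuration has an unevenly filled e_g set; the Jahn–Teller theorem predicts a tetragonal distortion (typically axial elongation) to lift the degeneracy.
[Cr(H2O)6]^3+: Water is neutral; balancing the +3 overall charge requires Cr(III). Group 6 minus oxidation state 3 gives a d³ configuration. The d³ configuration leaves the e_g set evenly filled (or empty) — no strong Jahn–Teller driving force.

[Cr(OH)6]^4-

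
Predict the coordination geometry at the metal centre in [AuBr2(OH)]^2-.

trigonal planar

Each bromide is −1; each hydroxide is −1; balancing the −2 overall charge requires Au(I).
Gold is a group-11 element; Au(I) is therefore d¹⁰.
With 3 monodentate ligands the coordination number is 3.
Three ligands around a d¹⁰ centre minimise repulsion in a trigonal-planar arrangement.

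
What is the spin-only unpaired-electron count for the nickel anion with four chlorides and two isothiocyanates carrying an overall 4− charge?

Ligand charges: each chloride is −1; each isothiocyanate is −1. With an overall charge of −4 the nickel centre must be in the +2 oxidation state.
Group 10 minus oxidation state 2 gives a d⁸ configuration.
In an octahedral field the d⁸ configuration is t₂g⁶e_g² (only one arrangement possible), giving 2 unpaired electrons.

2 unpaired electrons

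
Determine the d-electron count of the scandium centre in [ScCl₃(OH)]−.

Each chloride is −1; each hydroxide is −1; balancing the −1 overall charge requires Sc(III).
Sc sits in group 3, so the d-electron count is 3 − 3 = 0.

d0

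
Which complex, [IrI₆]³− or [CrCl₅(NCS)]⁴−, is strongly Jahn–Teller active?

[IrI₆]³−: Summing ligand charges against the −3 overall charge gives an oxidation state of +3 for iridium. Group 9 minus oxidation state 3 gives a d⁶ configuration. A 5d ion has a large Δₒ and is invariably low-spin. The d⁶ configuration leaves the e_g set evenly filled (or empty) — no strong Jahn–Teller driving force.
[CrCl₅(NCS)]⁴−: Summing ligand charges against the −4 overall charge gives an oxidation state of +2 for chromium. Chromium is a group-6 element; Cr(II) is therefore d⁴. Chloride and isothiocyanate are weak-field ligands for a first-row metal, so the complex is high-spin. The t₂g³e_g¹ (high-spin) configuration has an unevenly filled e_g set; the Jahn–Teller theorem predicts a tetragonal distortion (typically axial elongation) to lift the degeneracy.

[CrCl₅(NCS)]⁴−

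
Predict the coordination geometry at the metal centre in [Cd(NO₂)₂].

linear

Ligand charges: each nitro (N-bound nitrite) is −1. With an overall charge of 0 the cadmium centre must be in the +2 oxidation state.
Group 12 minus oxidation state 2 gives a d¹⁰ configuration.
Coordination number: 2.
A d¹⁰ ion with only two ligands adopts a linear arrangement (sp hybridisation; no CFSE preference).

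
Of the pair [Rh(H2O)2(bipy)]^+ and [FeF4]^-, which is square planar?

[Rh(H2O)2(bipy)]^+

For [Rh(H2O)2(bipy)]^+: Water is neutral; 2,2′-bipyridine is neutral; balancing the +1 overall charge requires Rh(I). Rh sits in group 9, so the d-electron count is 9 − 1 = 8. A 4d d⁸ ion has a large crystal-field splitting; square planar leaves the high-energy d_{x²−y²} orbital empty and maximises CFSE. → square planar.
For [FeF4]^-: Ligand charges: each fluoride is −1. With an overall charge of −1 the iron centre must be in the +3 oxidation state. Iron is a group-8 element; Fe(III) is therefore d⁵. A high-spin d⁵ ion has zero CFSE in either geometry, so four ligands adopt the sterically favoured tetrahedral geometry. → tetrahedral.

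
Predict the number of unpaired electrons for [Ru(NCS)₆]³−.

1

Ligand charges: each isothiocyanate is −1. With an overall charge of −3 the ruthenium centre must be in the +3 oxidation state.
Group 8 minus oxidation state 3 gives a d⁵ configuration.
The spin state decides the count: a 4d ion has a large Δₒ and is invariably low-spin.
An octahedral low-spin d⁵ ion is t₂g⁵e_g⁰, giving 1 unpaired electron.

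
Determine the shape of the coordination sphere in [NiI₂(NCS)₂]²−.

Each iodide is −1; each isothiocyanate is −1; balancing the −2 overall charge requires Ni(II).
Ni sits in group 10, so the d-electron count is 10 − 2 = 8.
With 4 monodentate ligands the coordination number is 4.
Iodide and isothiocyanate are weak-field ligands.
With weak-field ligands the CFSE gain from square planar is small, so a 3d d⁸ ion takes the sterically preferred tetrahedral geometry.

tetrahedral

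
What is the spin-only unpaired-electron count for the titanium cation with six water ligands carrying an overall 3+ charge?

Ligand charges: water is neutral. With an overall charge of +3 the titanium centre must be in the +3 oxidation state.
Group 4 minus oxidation state 3 gives a d¹ configuration.
In an octahedral field the d¹ configuration is t₂g¹e_g⁰ (only one arrangement possible), giving 1 unpaired electron.

1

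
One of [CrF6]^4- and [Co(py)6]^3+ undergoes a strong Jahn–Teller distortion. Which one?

[CrF6]^4-: Each fluoride is −1; balancing the −4 overall charge requires Cr(II). Cr sits in group 6, so the d-electron count is 6 − 2 = 4. Fluoride is a weak-field ligand for a first-row metal, so the complex is high-spin. The t₂g³e_g¹ (high-spin) configuration has an unevenly filled e_g set; the Jahn–Teller theorem predicts a tetragonal distortion (typically axial elongation) to lift the degeneracy.
[Co(py)6]^3+: Ligand charges: pyridine is neutral. With an overall charge of +3 the cobalt centre must be in the +3 oxidation state. Co sits in group 9, so the d-electron count is 9 − 3 = 6. Co(III) has an exceptionally large octahedral splitting and is low-spin with essentially every ligand except fluoride. The d⁶ configuration leaves the e_g set evenly filled (or empty) — no strong Jahn–Teller driving force.

[CrF6]^4-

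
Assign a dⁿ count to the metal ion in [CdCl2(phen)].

Ligand charges: each chloride is −1; 1,10-phenanthroline is neutral. With an overall charge of 0 the cadmium centre must be in the +2 oxidation state.
Group 12 minus oxidation state 2 gives a d¹⁰ configuration.

d¹⁰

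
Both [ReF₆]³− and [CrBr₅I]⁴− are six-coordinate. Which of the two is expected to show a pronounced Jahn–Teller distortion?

[ReF₆]³−: Summing ligand charges against the −3 overall charge gives an oxidation state of +3 for rhenium. Group 7 minus oxidation state 3 gives a d⁴ configuration. A 5d ion has a large Δₒ and is invariably low-spin. The d⁴ configuration leaves the e_g set evenly filled (or empty) — no strong Jahn–Teller driving force.
[CrBr₅I]⁴−: Summing ligand charges against the −4 overall charge gives an oxidation state of +2 for chromium. Cr sits in group 6, so the d-electron count is 6 − 2 = 4. Bromide and iodide are weak-field ligands for a first-row metal, so the complex is high-spin. The t₂g³e_g¹ (high-spin) configuration has an unevenly filled e_g set; the Jahn–Teller theorem predicts a tetragonal distortion (typically axial elongation) to lift the degeneracy.

[CrBr₅I]⁴−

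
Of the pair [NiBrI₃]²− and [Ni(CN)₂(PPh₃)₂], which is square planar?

[Ni(CN)₂(PPh₃)₂]

For [NiBrI₃]²−: Ligand charges: each bromide is −1; each iodide is −1. With an overall charge of −2 the nickel centre must be in the +2 oxidation state. Ni sits in group 10, so the d-electron count is 10 − 2 = 8. Bromide and iodide are weak-field ligands. With weak-field ligands the CFSE gain from square planar is small, so a 3d d⁸ ion takes the sterically preferred tetrahedral geometry. → tetrahedral.
For [Ni(CN)₂(PPh₃)₂]: Summing ligand charges against the 0 overall charge gives an oxidation state of +2 for nickel. Group 10 minus oxidation state 2 gives a d⁸ configuration. Cyanide and triphenylphosphine are strong-field ligands (high in the spectrochemical series). A 3d d⁸ ion with strong-field ligands gains enough CFSE to favour square planar over tetrahedral. → square planar.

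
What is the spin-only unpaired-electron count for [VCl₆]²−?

1

Ligand charges: each chloride is −1. With an overall charge of −2 the vanadium centre must be in the +4 oxidation state.
V sits in group 5, so the d-electron count is 5 − 4 = 1.
In an octahedral field the d¹ configuration is t₂g¹e_g⁰ (only one arrangement possible), giving 1 unpaired electron.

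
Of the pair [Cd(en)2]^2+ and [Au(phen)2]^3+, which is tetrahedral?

For [Cd(en)2]^2+: Summing ligand charges against the +2 overall charge gives an oxidation state of +2 for cadmium. Group 12 minus oxidation state 2 gives a d¹⁰ configuration. A d¹⁰ ion has no crystal-field stabilisation preference between square planar and tetrahedral, so four ligands adopt the sterically favoured tetrahedral geometry. → tetrahedral.
For [Au(phen)2]^3+: 1,10-phenanthroline is neutral; balancing the +3 overall charge requires Au(III). Gold is a group-11 element; Au(III) is therefore d⁸. A 5d d⁸ ion has a large crystal-field splitting; square planar leaves the high-energy d_{x²−y²} orbital empty and maximises CFSE. → square planar.

[Cd(en)2]^2+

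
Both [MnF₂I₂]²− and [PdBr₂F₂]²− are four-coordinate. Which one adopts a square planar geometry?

[PdBr₂F₂]²−

For [MnF₂I₂]²−: Summing ligand charges against the −2 overall charge gives an oxidation state of +2 for manganese. Manganese is a group-7 element; Mn(II) is therefore d⁵. A high-spin d⁵ ion has zero CFSE in either geometry, so four ligands adopt the sterically favoured tetrahedral geometry. → tetrahedral.
For [PdBr₂F₂]²−: Each bromide is −1; each fluoride is −1; balancing the −2 overall charge requires Pd(II). Pd sits in group 10, so the d-electron count is 10 − 2 = 8. A 4d d⁸ ion has a large crystal-field splitting; square planar leaves the high-energy d_{x²−y²} orbital empty and maximises CFSE. → square planar.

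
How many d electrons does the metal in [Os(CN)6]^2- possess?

d⁴

Ligand charges: each cyanide is −1. With an overall charge of −2 the osmium centre must be in the +4 oxidation state.
Osmium is a group-8 element; Os(IV) is therefore d⁴.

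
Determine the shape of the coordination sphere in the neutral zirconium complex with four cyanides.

Summing ligand charges against the 0 overall charge gives an oxidation state of +4 for zirconium.
Zr sits in group 4, so the d-electron count is 4 − 4 = 0.
Coordination number: 4.
A d⁰ ion has no crystal-field stabilisation preference between square planar and tetrahedral, so four ligands adopt the sterically favoured tetrahedral geometry.

tetrahedral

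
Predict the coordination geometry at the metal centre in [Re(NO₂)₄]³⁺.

tetrahedral

Summing ligand charges against the +3 overall charge gives an oxidation state of +7 for rhenium.
Rhenium is a group-7 element; Re(VII) is therefore d⁰.
With 4 monodentate ligands the coordination number is 4.
A d⁰ ion has no crystal-field stabilisation preference between square planar and tetrahedral, so four ligands adopt the sterically favoured tetrahedral geometry.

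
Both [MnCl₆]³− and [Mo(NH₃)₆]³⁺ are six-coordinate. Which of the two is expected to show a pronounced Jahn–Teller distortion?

[MnCl₆]³−

[MnCl₆]³−: Ligand charges: each chloride is −1. With an overall charge of −3 the manganese centre must be in the +3 oxidation state. Mn sits in group 7, so the d-electron count is 7 − 3 = 4. Chloride is a weak-field ligand for a first-row metal, so the complex is high-spin. The t₂g³e_g¹ (high-spin) configuration has an unevenly filled e_g set; the Jahn–Teller theorem predicts a tetragonal distortion (typically axial elongation) to lift the degeneracy.
[Mo(NH₃)₆]³⁺: Ligand charges: ammonia is neutral. With an overall charge of +3 the molybdenum centre must be in the +3 oxidation state. Mo sits in group 6, so the d-electron count is 6 − 3 = 3. The d³ configuration leaves the e_g set evenly filled (or empty) — no strong Jahn–Teller driving force.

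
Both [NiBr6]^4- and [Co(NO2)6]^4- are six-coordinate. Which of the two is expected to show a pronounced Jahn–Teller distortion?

[NiBr6]^4-: Summing ligand charges against the −4 overall charge gives an oxidation state of +2 for nickel. Ni sits in group 10, so the d-electron count is 10 − 2 = 8. The d⁸ configuration leaves the e_g set evenly filled (or empty) — no strong Jahn–Teller driving force.
[Co(NO2)6]^4-: Ligand charges: each nitro (N-bound nitrite) is −1. With an overall charge of −4 the cobalt centre must be in the +2 oxidation state. Co sits in group 9, so the d-electron count is 9 − 2 = 7. Nitro (N-bound nitrite) is a strong-field ligand (high in the spectrochemical series) for a first-row metal, so the complex is low-spin. The t₂g⁶e_g¹ (low-spin) configuration has an unevenly filled e_g set; the Jahn–Teller theorem predicts a tetragonal distortion (typically axial elongation) to lift the degeneracy.

[Co(NO2)6]^4-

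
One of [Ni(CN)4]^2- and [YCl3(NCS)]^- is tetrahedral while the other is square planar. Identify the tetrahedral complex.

[YCl3(NCS)]^-

For [Ni(CN)4]^2-: Summing ligand charges against the −2 overall charge gives an oxidation state of +2 for nickel. Ni sits in group 10, so the d-electron count is 10 − 2 = 8. Cyanide is a strong-field ligand (high in the spectrochemical series). A 3d d⁸ ion with strong-field ligands gains enough CFSE to favour square planar over tetrahedral. → square planar.
For [YCl3(NCS)]^-: Ligand charges: each chloride is −1; each isothiocyanate is −1. With an overall charge of −1 the yttrium centre must be in the +3 oxidation state. Yttrium is a group-3 element; Y(III) is therefore d⁰. A d⁰ ion has no crystal-field stabilisation preference between square planar and tetrahedral, so four ligands adopt the sterically favoured tetrahedral geometry. → tetrahedral.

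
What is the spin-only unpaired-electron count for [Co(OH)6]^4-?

3

Ligand charges: each hydroxide is −1. With an overall charge of −4 the cobalt centre must be in the +2 oxidation state.
Group 9 minus oxidation state 2 gives a d⁷ configuration.
The spin state decides the count: Hydroxide is a weak-field ligand for a first-row metal, so the complex is high-spin.
An octahedral high-spin d⁷ ion is t₂g⁵e_g², giving 3 unpaired electrons.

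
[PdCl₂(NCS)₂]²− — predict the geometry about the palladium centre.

square planar

Each chloride is −1; each isothiocyanate is −1; balancing the −2 overall charge requires Pd(II).
Palladium is a group-10 element; Pd(II) is therefore d⁸.
With 4 monodentate ligands the coordination number is 4.
A 4d d⁸ ion has a large crystal-field splitting; square planar leaves the high-energy d_{x²−y²} orbital empty and maximises CFSE.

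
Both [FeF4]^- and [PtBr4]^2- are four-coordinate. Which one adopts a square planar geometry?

[PtBr4]^2-

For [FeF4]^-: Ligand charges: each fluoride is −1. With an overall charge of −1 the iron centre must be in the +3 oxidation state. Group 8 minus oxidation state 3 gives a d⁵ configuration. A high-spin d⁵ ion has zero CFSE in either geometry, so four ligands adopt the sterically favoured tetrahedral geometry. → tetrahedral.
For [PtBr4]^2-: Ligand charges: each bromide is −1. With an overall charge of −2 the platinum centre must be in the +2 oxidation state. Pt sits in group 10, so the d-electron count is 10 − 2 = 8. A 5d d⁸ ion has a large crystal-field splitting; square planar leaves the high-energy d_{x²−y²} orbital empty and maximises CFSE. → square planar.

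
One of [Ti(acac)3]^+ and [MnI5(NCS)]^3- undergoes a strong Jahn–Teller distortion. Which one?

[MnI5(NCS)]^3-

[Ti(acac)3]^+: Ligand charges: each acetylacetonate is −1. With an overall charge of +1 the titanium centre must be in the +4 oxidation state. Titanium is a group-4 element; Ti(IV) is therefore d⁰. The d⁰ configuration leaves the e_g set evenly filled (or empty) — no strong Jahn–Teller driving force.
[MnI5(NCS)]^3-: Summing ligand charges against the −3 overall charge gives an oxidation state of +3 for manganese. Manganese is a group-7 element; Mn(III) is therefore d⁴. Iodide and isothiocyanate are weak-field ligands for a first-row metal, so the complex is high-spin. The t₂g³e_g¹ (high-spin) configuration has an unevenly filled e_g set; the Jahn–Teller theorem predicts a tetragonal distortion (typically axial elongation) to lift the degeneracy.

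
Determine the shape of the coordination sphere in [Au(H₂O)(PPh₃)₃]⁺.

Water is neutral; triphenylphosphine is neutral; balancing the +1 overall charge requires Au(I).
Group 11 minus oxidation state 1 gives a d¹⁰ configuration.
With 4 monodentate ligands the coordination number is 4.
A d¹⁰ ion has no crystal-field stabilisation preference between square planar and tetrahedral, so four ligands adopt the sterically favoured tetrahedral geometry.

tetrahedral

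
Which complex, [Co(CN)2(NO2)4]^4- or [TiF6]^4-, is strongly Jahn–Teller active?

[Co(CN)2(NO2)4]^4-

[Co(CN)2(NO2)4]^4-: Each cyanide is −1; each nitro (N-bound nitrite) is −1; balancing the −4 overall charge requires Co(II). Group 9 minus oxidation state 2 gives a d⁷ configuration. Cyanide and nitro (N-bound nitrite) are strong-field ligands (high in the spectrochemical series) for a first-row metal, so the complex is low-spin. The t₂g⁶e_g¹ (low-spin) configuration has an unevenly filled e_g set; the Jahn–Teller theorem predicts a tetragonal distortion (typically axial elongation) to lift the degeneracy.
[TiF6]^4-: Each fluoride is −1; balancing the −4 overall charge requires Ti(II). Ti sits in group 4, so the d-electron count is 4 − 2 = 2. The d² configuration leaves the e_g set evenly filled (or empty) — no strong Jahn–Teller driving force.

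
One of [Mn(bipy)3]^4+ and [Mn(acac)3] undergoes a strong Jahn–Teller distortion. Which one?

[Mn(acac)3]

[Mn(bipy)3]^4+: 2,2′-bipyridine is neutral; balancing the +4 overall charge requires Mn(IV). Mn sits in group 7, so the d-electron count is 7 − 4 = 3. The d³ configuration leaves the e_g set evenly filled (or empty) — no strong Jahn–Teller driving force.
[Mn(acac)3]: Each acetylacetonate is −1; balancing the 0 overall charge requires Mn(III). Mn sits in group 7, so the d-electron count is 7 − 3 = 4. Acetylacetonate is a weak-field ligand for a first-row metal, so the complex is high-spin. The t₂g³e_g¹ (high-spin) configuration has an unevenly filled e_g set; the Jahn–Teller theorem predicts a tetragonal distortion (typically axial elongation) to lift the degeneracy.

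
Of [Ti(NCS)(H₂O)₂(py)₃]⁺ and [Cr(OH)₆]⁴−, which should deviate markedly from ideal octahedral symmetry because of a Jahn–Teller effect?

[Ti(NCS)(H₂O)₂(py)₃]⁺: Each isothiocyanate is −1; water is neutral; pyridine is neutral; balancing the +1 overall charge requires Ti(II). Ti sits in group 4, so the d-electron count is 4 − 2 = 2. The d² configuration leaves the e_g set evenly filled (or empty) — no strong Jahn–Teller driving force.
[Cr(OH)₆]⁴−: Ligand charges: each hydroxide is −1. With an overall charge of −4 the chromium centre must be in the +2 oxidation state. Group 6 minus oxidation state 2 gives a d⁴ configuration. Hydroxide is a weak-field ligand for a first-row metal, so the complex is high-spin. The t₂g³e_g¹ (high-spin) configuration has an unevenly filled e_g set; the Jahn–Teller theorem predicts a tetragonal distortion (typically axial elongation) to lift the degeneracy.

[Cr(OH)₆]⁴−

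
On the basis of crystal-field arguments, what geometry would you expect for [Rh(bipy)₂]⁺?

2,2′-bipyridine is neutral; balancing the +1 overall charge requires Rh(I).
Group 9 minus oxidation state 1 gives a d⁸ configuration.
Counting donor atoms: 2×2,2′-bipyridine (bidentate) → 4 donors. Coordination number = 4.
A 4d d⁸ ion has a large crystal-field splitting; square planar leaves the high-energy d_{x²−y²} orbital empty and maximises CFSE.

square planar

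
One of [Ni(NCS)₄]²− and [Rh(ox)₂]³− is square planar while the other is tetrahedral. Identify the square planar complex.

For [Ni(NCS)₄]²−: Summing ligand charges against the −2 overall charge gives an oxidation state of +2 for nickel. Group 10 minus oxidation state 2 gives a d⁸ configuration. Isothiocyanate is a weak-field ligand. With weak-field ligands the CFSE gain from square planar is small, so a 3d d⁸ ion takes the sterically preferred tetrahedral geometry. → tetrahedral.
For [Rh(ox)₂]³−: Summing ligand charges against the −3 overall charge gives an oxidation state of +1 for rhodium. Rh sits in group 9, so the d-electron count is 9 − 1 = 8. A 4d d⁸ ion has a large crystal-field splitting; square planar leaves the high-energy d_{x²−y²} orbital empty and maximises CFSE. → square planar.

[Rh(ox)₂]³−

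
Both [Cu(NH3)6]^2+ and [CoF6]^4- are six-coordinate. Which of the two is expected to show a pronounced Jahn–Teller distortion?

[Cu(NH3)6]^2+

[Cu(NH3)6]^2+: Ammonia is neutral; balancing the +2 overall charge requires Cu(II). Group 11 minus oxidation state 2 gives a d⁹ configuration. The t₂g⁶e_g³ configuration has an unevenly filled e_g set; the Jahn–Teller theorem predicts a tetragonal distortion (typically axial elongation) to lift the degeneracy.
[CoF6]^4-: Each fluoride is −1; balancing the −4 overall charge requires Co(II). Group 9 minus oxidation state 2 gives a d⁷ configuration. Fluoride is a weak-field ligand for a first-row metal, so the complex is high-spin. The d⁷ configuration leaves the e_g set evenly filled (or empty) — no strong Jahn–Teller driving force.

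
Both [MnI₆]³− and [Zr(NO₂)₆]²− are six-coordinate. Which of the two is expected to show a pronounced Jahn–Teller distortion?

[MnI₆]³−: Each iodide is −1; balancing the −3 overall charge requires Mn(III). Manganese is a group-7 element; Mn(III) is therefore d⁴. Iodide is a weak-field ligand for a first-row metal, so the complex is high-spin. The t₂g³e_g¹ (high-spin) configuration has an unevenly filled e_g set; the Jahn–Teller theorem predicts a tetragonal distortion (typically axial elongation) to lift the degeneracy.
[Zr(NO₂)₆]²−: Each nitro (N-bound nitrite) is −1; balancing the −2 overall charge requires Zr(IV). Zr sits in group 4, so the d-electron count is 4 − 4 = 0. The d⁰ configuration leaves the e_g set evenly filled (or empty) — no strong Jahn–Teller driving force.

[MnI₆]³−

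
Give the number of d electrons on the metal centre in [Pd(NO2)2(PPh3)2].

Ligand charges: each nitro (N-bound nitrite) is −1; triphenylphosphine is neutral. With an overall charge of 0 the palladium centre must be in the +2 oxidation state.
Palladium is a group-10 element; Pd(II) is therefore d⁸.

d⁸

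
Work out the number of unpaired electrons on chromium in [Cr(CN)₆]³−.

3 unpaired electrons

Each cyanide is −1; balancing the −3 overall charge requires Cr(III).
Group 6 minus oxidation state 3 gives a d³ configuration.
In an octahedral field the d³ configuration is t₂g³e_g⁰ (only one arrangement possible), giving 3 unpaired electrons.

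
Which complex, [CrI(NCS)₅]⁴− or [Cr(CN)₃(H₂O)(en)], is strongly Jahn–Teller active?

[CrI(NCS)₅]⁴−

[CrI(NCS)₅]⁴−: Each iodide is −1; each isothiocyanate is −1; balancing the −4 overall charge requires Cr(II). Cr sits in group 6, so the d-electron count is 6 − 2 = 4. Iodide and isothiocyanate are weak-field ligands for a first-row metal, so the complex is high-spin. The t₂g³e_g¹ (high-spin) configuration has an unevenly filled e_g set; the Jahn–Teller theorem predicts a tetragonal distortion (typically axial elongation) to lift the degeneracy.
[Cr(CN)₃(H₂O)(en)]: Each cyanide is −1; water is neutral; ethylenediamine is neutral; balancing the 0 overall charge requires Cr(III). Chromium is a group-6 element; Cr(III) is therefore d³. The d³ configuration leaves the e_g set evenly filled (or empty) — no strong Jahn–Teller driving force.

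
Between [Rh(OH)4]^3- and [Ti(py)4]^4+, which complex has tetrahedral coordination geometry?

For [Rh(OH)4]^3-: Ligand charges: each hydroxide is −1. With an overall charge of −3 the rhodium centre must be in the +1 oxidation state. Rhodium is a group-9 element; Rh(I) is therefore d⁸. A 4d d⁸ ion has a large crystal-field splitting; square planar leaves the high-energy d_{x²−y²} orbital empty and maximises CFSE. → square planar.
For [Ti(py)4]^4+: Ligand charges: pyridine is neutral. With an overall charge of +4 the titanium centre must be in the +4 oxidation state. Group 4 minus oxidation state 4 gives a d⁰ configuration. A d⁰ ion has no crystal-field stabilisation preference between square planar and tetrahedral, so four ligands adopt the sterically favoured tetrahedral geometry. → tetrahedral.

[Ti(py)4]^4+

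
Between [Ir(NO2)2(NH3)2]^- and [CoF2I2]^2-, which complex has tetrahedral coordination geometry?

[CoF2I2]^2-

For [Ir(NO2)2(NH3)2]^-: Summing ligand charges against the −1 overall charge gives an oxidation state of +1 for iridium. Iridium is a group-9 element; Ir(I) is therefore d⁸. A 5d d⁸ ion has a large crystal-field splitting; square planar leaves the high-energy d_{x²−y²} orbital empty and maximises CFSE. → square planar.
For [CoF2I2]^2-: Each fluoride is −1; each iodide is −1; balancing the −2 overall charge requires Co(II). Co sits in group 9, so the d-electron count is 9 − 2 = 7. For a high-spin 3d d⁷ ion with weak-field ligands the small Δₜ gives little square-planar CFSE advantage, so four ligands adopt the sterically favoured tetrahedral geometry. → tetrahedral.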